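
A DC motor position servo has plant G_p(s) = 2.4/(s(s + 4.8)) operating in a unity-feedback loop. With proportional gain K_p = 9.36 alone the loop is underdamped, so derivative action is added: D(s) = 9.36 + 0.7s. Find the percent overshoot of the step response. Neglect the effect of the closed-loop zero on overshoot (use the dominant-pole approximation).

5.27%

Forward path: (9.36 + 0.7s)·2.4/(s(s+4.8)). The closed-loop characteristic equation is s² + (4.8 + 2.4·0.7)s + 2.4·9.36 = 0.
That is s² + 6.48s + 22.46 = 0, so ω_n = 4.74 rad/s and ζ = 6.48/(2·4.74) = 0.6836.
%OS = 100·exp(−πζ/√(1−ζ²)) = 5.27%.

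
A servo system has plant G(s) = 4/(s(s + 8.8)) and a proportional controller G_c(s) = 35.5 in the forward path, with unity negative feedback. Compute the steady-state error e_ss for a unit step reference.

The open loop G_c(s)G(s) has a pole at the origin (type 1), so the static position error constant is infinite and e_ss = 1/(1+∞) = 0.

0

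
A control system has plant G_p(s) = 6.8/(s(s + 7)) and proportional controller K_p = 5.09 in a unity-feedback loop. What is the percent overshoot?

9.78%

The closed-loop denominator s² + 7s + 34.61 gives ω_n = √34.61 = 5.883 and ζ = 7/(2ω_n) = 0.5949.
%OS = 100·exp(−πζ/√(1−ζ²)) = 100·exp(−π·0.5949/√0.6461) = 9.78%.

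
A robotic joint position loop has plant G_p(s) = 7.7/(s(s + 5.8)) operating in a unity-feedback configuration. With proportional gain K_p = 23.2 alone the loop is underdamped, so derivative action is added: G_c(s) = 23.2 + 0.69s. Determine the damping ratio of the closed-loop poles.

ζ = 0.416

Forward path: (23.2 + 0.69s)·7.7/(s(s+5.8)). The closed-loop characteristic equation is s² + (5.8 + 7.7·0.69)s + 7.7·23.2 = 0.
That is s² + 11.11s + 178.6 = 0, so ω_n = 13.37 rad/s and ζ = 11.11/(2·13.37) = 0.4157.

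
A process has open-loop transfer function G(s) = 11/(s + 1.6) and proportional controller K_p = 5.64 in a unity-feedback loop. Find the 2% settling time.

T_s ≈ 0.0629 s

Closed-loop transfer function: T(s) = K_p·G(s)/(1 + K_p·G(s)) = 62.04/(s + 1.6 + 62.04) = 62.04/(s + 63.64).
Time constant τ = 1/63.64 = 0.01571 s, so the 2% settling time is about 4τ = 0.0629 s.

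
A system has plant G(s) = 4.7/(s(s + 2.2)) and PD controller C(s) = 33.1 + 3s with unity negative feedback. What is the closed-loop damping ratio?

Forward path: (33.1 + 3s)·4.7/(s(s+2.2)). The closed-loop characteristic equation is s² + (2.2 + 4.7·3)s + 4.7·33.1 = 0.
That is s² + 16.3s + 155.6 = 0, so ω_n = 12.47 rad/s and ζ = 16.3/(2·12.47) = 0.6534.

ζ = 0.653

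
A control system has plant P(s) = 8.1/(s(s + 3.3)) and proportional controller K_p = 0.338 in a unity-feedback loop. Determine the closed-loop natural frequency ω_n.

With unity feedback the closed-loop characteristic equation is s² + 3.3s + 0.338·8.1 = s² + 3.3s + 2.738 = 0.
So ω_n² = 2.738 ⇒ ω_n = 1.655 rad/s, and ζ = 3.3/(2ω_n) = 0.997.

ω_n = 1.65 rad/s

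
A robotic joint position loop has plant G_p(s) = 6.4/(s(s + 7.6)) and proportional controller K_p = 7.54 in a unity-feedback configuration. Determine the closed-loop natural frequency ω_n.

ω_n = 6.95 rad/s

1 + K_p·G_p(s) = 0 gives s² + 7.6s + 48.26 = 0.
Matching s² + 2ζω_n s + ω_n²: ω_n = √48.26 = 6.947 rad/s and 2ζω_n = 7.6, so ζ = 7.6/(2·6.947) = 0.547.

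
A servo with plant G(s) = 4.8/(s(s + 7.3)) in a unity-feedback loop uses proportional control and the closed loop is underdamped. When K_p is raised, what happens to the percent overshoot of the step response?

increase

Characteristic equation s² + 7.3s + K_p·4.8 = 0: raising K_p raises ω_n while 2ζω_n = 7.3 is fixed, so ζ falls and overshoot grows.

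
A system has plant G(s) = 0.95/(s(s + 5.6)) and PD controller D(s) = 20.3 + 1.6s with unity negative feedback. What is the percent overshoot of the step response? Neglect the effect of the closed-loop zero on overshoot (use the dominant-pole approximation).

Forward path: (20.3 + 1.6s)·0.95/(s(s+5.6)). The closed-loop characteristic equation is s² + (5.6 + 0.95·1.6)s + 0.95·20.3 = 0.
That is s² + 7.12s + 19.29 = 0, so ω_n = 4.391 rad/s and ζ = 7.12/(2·4.391) = 0.8107.
%OS = 100·exp(−πζ/√(1−ζ²)) = 1.29%.

1.29%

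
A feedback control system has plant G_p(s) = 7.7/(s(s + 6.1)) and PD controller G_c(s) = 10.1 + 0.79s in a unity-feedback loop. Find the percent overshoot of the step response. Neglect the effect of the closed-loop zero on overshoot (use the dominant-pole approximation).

Forward path: (10.1 + 0.79s)·7.7/(s(s+6.1)). The closed-loop characteristic equation is s² + (6.1 + 7.7·0.79)s + 7.7·10.1 = 0.
That is s² + 12.18s + 77.77 = 0, so ω_n = 8.819 rad/s and ζ = 12.18/(2·8.819) = 0.6907.
%OS = 100·exp(−πζ/√(1−ζ²)) = 4.97%.

4.97%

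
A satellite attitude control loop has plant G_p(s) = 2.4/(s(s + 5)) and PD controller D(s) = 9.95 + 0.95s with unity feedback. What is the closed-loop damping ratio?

Forward path: (9.95 + 0.95s)·2.4/(s(s+5)). The closed-loop characteristic equation is s² + (5 + 2.4·0.95)s + 2.4·9.95 = 0.
That is s² + 7.28s + 23.88 = 0, so ω_n = 4.887 rad/s and ζ = 7.28/(2·4.887) = 0.7449.

ζ = 0.745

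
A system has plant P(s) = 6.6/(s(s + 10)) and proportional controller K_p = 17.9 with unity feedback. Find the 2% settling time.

Closed-loop characteristic equation: s² + 10s + 118.1 = 0, so ω_n = 10.87 rad/s and ζ = 10/(2·10.87) = 0.46.
2% settling time T_s ≈ 4/(ζω_n) = 4/5 = 0.8 s.

T_s ≈ 0.8 s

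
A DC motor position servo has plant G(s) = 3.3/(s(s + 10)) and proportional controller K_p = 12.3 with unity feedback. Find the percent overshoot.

1.87%

Closed-loop characteristic equation: s² + 10s + 40.59 = 0, so ω_n = 6.371 rad/s and ζ = 10/(2·6.371) = 0.7848.
%OS = 100·exp(−πζ/√(1−ζ²)) = 100·exp(−π·0.7848/√0.3841) = 1.87%.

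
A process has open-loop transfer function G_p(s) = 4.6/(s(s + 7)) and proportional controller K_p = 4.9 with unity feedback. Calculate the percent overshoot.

The closed-loop denominator s² + 7s + 22.54 gives ω_n = √22.54 = 4.748 and ζ = 7/(2ω_n) = 0.7372.
%OS = 100·exp(−πζ/√(1−ζ²)) = 100·exp(−π·0.7372/√0.4565) = 3.25%.

3.25%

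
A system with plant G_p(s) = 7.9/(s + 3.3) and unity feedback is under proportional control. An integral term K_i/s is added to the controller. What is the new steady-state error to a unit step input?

0

Adding integral action puts a pole at s = 0 in the forward path, raising the system type to 1; a type-1 loop has zero steady-state error to a step.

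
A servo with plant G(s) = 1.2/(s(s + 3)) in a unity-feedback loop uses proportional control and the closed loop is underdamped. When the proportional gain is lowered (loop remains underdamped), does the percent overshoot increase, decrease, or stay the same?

ζ = 3/(2√(1.2K_p)) rises as K_p falls; higher damping means less overshoot.

decrease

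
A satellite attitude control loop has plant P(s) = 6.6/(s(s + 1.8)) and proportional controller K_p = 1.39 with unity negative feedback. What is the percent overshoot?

From 1 + K_pP(s) = 0: s² + 1.8s + 9.174 = 0 ⇒ ω_n = 3.029, ζ = 0.2971.
%OS = 100·exp(−πζ/√(1−ζ²)) = 100·exp(−π·0.2971/√0.9117) = 37.6%.

37.6%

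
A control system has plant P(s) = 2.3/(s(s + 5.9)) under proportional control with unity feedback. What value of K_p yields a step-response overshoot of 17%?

From %OS = 100·exp(−πζ/√(1−ζ²)) = 17%, ζ = −ln(0.17)/√(π²+ln²(0.17)) = 0.4913.
Characteristic equation s² + 5.9s + 2.3K_p = 0 gives ζ = 5.9/(2√(2.3K_p)).
Setting ζ = 0.4913: √(2.3K_p) = 5.9/(2·0.4913) = 6.005, so K_p = 36.06/2.3 = 15.7.

K_p = 15.7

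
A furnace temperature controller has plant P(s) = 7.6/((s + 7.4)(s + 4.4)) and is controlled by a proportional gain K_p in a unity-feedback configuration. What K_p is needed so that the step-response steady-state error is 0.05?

K_p = 81.4

Steady-state error for a unit step on this type-0 loop is 1/(1 + K_p·P(0)).
P(0) = 0.2334. Require 1/(1 + K_p·0.2334) = 0.05, so 1 + 0.2334·K_p = 20.
K_p = (20 − 1)/0.2334 = 81.4.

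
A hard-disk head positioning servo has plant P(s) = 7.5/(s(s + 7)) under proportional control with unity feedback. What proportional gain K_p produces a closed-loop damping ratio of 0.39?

K_p = 10.7

Closed-loop characteristic equation: s² + 7s + K_p·7.5 = 0.
So ω_n = √(7.5K_p) and 2ζω_n = 7, giving ζ = 7/(2√(7.5K_p)).
Setting ζ = 0.39: √(7.5K_p) = 7/(2·0.39) = 8.974, so K_p = 80.54/7.5 = 10.7.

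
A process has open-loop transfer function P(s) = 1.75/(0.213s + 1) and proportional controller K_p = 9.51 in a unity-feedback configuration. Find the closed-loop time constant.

Closed loop: T(s) = K_p·P/(1+K_p·P) = 16.64/(0.213s + 1 + 16.64), with pole at s = −(1 + 16.64)/0.213 = −82.83.
Closed-loop time constant τ = 1/82.83 = 0.0121 s.

τ = 0.0121 s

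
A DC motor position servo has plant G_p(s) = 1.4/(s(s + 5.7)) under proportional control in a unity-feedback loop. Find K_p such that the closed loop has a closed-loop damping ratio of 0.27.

Closed-loop characteristic equation: s² + 5.7s + K_p·1.4 = 0.
So ω_n = √(1.4K_p) and 2ζω_n = 5.7, giving ζ = 5.7/(2√(1.4K_p)).
Setting ζ = 0.27: √(1.4K_p) = 5.7/(2·0.27) = 10.56, so K_p = 111.4/1.4 = 79.6.

K_p = 79.6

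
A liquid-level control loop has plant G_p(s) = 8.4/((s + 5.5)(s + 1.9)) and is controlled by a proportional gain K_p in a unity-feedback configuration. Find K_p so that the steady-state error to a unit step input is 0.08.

K_p = 14.3

The loop is type 0, so e_ss(step) = 1/(1 + K_pos) with K_pos = K_p·G_p(0).
G_p(0) = 0.8038. Require 1/(1 + K_p·0.8038) = 0.08, so 1 + 0.8038·K_p = 12.5.
K_p = (12.5 − 1)/0.8038 = 14.3.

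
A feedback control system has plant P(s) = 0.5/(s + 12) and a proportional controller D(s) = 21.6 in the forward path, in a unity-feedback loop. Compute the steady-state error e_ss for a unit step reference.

The loop is type 0. Static position error constant K_pos = D(0)·P(0) = 21.6·0.04167 = 0.9.
Steady-state error to a unit step: e_ss = 1/(1+K_pos) = 1/1.9 = 0.526.

0.526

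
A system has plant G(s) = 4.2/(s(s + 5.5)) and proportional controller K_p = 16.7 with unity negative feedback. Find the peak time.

The closed-loop denominator s² + 5.5s + 70.14 gives ω_n = √70.14 = 8.375 and ζ = 5.5/(2ω_n) = 0.3284.
Damped frequency ω_d = ω_n√(1−ζ²) = 7.911 rad/s, so peak time T_p = π/ω_d = 0.397 s.

T_p = 0.397 s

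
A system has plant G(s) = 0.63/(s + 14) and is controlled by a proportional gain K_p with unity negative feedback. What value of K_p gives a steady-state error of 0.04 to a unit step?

The loop is type 0, so e_ss(step) = 1/(1 + K_pos) with K_pos = K_p·G(0).
G(0) = 0.045. Require 1/(1 + K_p·0.045) = 0.04, so 1 + 0.045·K_p = 25.
K_p = (25 − 1)/0.045 = 533.

K_p = 533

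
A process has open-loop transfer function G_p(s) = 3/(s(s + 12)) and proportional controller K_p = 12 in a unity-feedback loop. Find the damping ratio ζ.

ζ = 1

1 + K_p·G_p(s) = 0 gives s² + 12s + 36 = 0.
So ω_n² = 36 ⇒ ω_n = 6 rad/s, and ζ = 12/(2ω_n) = 1.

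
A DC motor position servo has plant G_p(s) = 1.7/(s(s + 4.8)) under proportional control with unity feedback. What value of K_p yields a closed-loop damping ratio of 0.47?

Closed-loop characteristic equation: s² + 4.8s + K_p·1.7 = 0.
So ω_n = √(1.7K_p) and 2ζω_n = 4.8, giving ζ = 4.8/(2√(1.7K_p)).
Setting ζ = 0.47: √(1.7K_p) = 4.8/(2·0.47) = 5.106, so K_p = 26.08/1.7 = 15.3.

K_p = 15.3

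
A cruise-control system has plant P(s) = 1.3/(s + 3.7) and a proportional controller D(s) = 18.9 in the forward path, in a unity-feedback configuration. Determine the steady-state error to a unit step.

The loop is type 0. Static position error constant K_pos = D(0)·P(0) = 18.9·0.3514 = 6.641.
Steady-state error to a unit step: e_ss = 1/(1+K_pos) = 1/7.641 = 0.131.

0.131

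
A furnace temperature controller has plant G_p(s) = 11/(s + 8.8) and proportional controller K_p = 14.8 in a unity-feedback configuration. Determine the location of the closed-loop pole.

Closed-loop transfer function: T(s) = K_p·G_p(s)/(1 + K_p·G_p(s)) = 162.8/(s + 8.8 + 162.8) = 162.8/(s + 171.6).
The closed-loop pole is at s = −171.6.

s = -171.6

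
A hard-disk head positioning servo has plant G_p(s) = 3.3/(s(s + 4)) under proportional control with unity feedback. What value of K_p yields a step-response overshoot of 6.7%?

K_p = 2.85

From %OS = 100·exp(−πζ/√(1−ζ²)) = 6.7%, ζ = −ln(0.067)/√(π²+ln²(0.067)) = 0.6522.
Characteristic equation s² + 4s + 3.3K_p = 0 gives ζ = 4/(2√(3.3K_p)).
Setting ζ = 0.6522: √(3.3K_p) = 4/(2·0.6522) = 3.066, so K_p = 9.403/3.3 = 2.85.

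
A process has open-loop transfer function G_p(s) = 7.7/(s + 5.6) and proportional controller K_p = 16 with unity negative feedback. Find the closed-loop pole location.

Closed-loop transfer function: T(s) = K_p·G_p(s)/(1 + K_p·G_p(s)) = 123.2/(s + 5.6 + 123.2) = 123.2/(s + 128.8).
The closed-loop pole is at s = −128.8.

s = -128.8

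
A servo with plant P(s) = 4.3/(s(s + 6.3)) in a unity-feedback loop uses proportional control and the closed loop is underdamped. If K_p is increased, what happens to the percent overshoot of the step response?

ζ = 6.3/(2√(4.3K_p)) decreases as K_p grows; lower damping means more overshoot.

increase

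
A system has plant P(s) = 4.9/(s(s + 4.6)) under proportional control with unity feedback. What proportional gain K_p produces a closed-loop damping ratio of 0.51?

Closed-loop characteristic equation: s² + 4.6s + K_p·4.9 = 0.
So ω_n = √(4.9K_p) and 2ζω_n = 4.6, giving ζ = 4.6/(2√(4.9K_p)).
Setting ζ = 0.51: √(4.9K_p) = 4.6/(2·0.51) = 4.51, so K_p = 20.34/4.9 = 4.15.

K_p = 4.15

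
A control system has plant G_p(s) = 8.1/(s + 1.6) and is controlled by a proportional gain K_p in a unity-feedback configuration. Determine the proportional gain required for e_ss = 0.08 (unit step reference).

K_p = 2.27

Steady-state error for a unit step on this type-0 loop is 1/(1 + K_p·G_p(0)).
G_p(0) = 5.062. Require 1/(1 + K_p·5.062) = 0.08, so 1 + 5.062·K_p = 12.5.
K_p = (12.5 − 1)/5.062 = 2.27.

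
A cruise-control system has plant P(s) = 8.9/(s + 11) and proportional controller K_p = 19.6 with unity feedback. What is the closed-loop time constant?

τ = 0.00539 s

Closed-loop transfer function: T(s) = K_p·P(s)/(1 + K_p·P(s)) = 174.4/(s + 11 + 174.4) = 174.4/(s + 185.4).
Time constant τ = 1/185.4 = 0.00539 s.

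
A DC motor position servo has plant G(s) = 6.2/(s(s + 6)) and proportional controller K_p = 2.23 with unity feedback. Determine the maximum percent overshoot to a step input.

1.37%

Closed-loop characteristic equation: s² + 6s + 13.83 = 0, so ω_n = 3.718 rad/s and ζ = 6/(2·3.718) = 0.8068.
%OS = 100·exp(−πζ/√(1−ζ²)) = 100·exp(−π·0.8068/√0.3491) = 1.37%.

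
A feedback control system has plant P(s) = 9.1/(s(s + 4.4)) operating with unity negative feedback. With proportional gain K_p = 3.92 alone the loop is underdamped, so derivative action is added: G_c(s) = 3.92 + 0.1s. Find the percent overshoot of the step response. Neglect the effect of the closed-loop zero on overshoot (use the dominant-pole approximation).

Forward path: (3.92 + 0.1s)·9.1/(s(s+4.4)). The closed-loop characteristic equation is s² + (4.4 + 9.1·0.1)s + 9.1·3.92 = 0.
That is s² + 5.31s + 35.67 = 0, so ω_n = 5.973 rad/s and ζ = 5.31/(2·5.973) = 0.4445.
%OS = 100·exp(−πζ/√(1−ζ²)) = 21%.

21%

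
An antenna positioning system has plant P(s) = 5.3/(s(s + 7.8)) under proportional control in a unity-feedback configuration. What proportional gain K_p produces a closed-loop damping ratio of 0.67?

K_p = 6.39

Closed-loop characteristic equation: s² + 7.8s + K_p·5.3 = 0.
So ω_n = √(5.3K_p) and 2ζω_n = 7.8, giving ζ = 7.8/(2√(5.3K_p)).
Setting ζ = 0.67: √(5.3K_p) = 7.8/(2·0.67) = 5.821, so K_p = 33.88/5.3 = 6.39.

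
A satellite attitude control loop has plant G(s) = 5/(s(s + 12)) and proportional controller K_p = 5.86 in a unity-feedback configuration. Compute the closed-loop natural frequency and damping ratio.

ω_n = 5.41 rad/s, ζ = 1.11

1 + K_p·G(s) = 0 gives s² + 12s + 29.3 = 0.
So ω_n² = 29.3 ⇒ ω_n = 5.413 rad/s, and ζ = 12/(2ω_n) = 1.11.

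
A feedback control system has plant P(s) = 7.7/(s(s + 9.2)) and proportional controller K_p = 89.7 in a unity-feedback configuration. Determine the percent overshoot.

The closed-loop denominator s² + 9.2s + 690.7 gives ω_n = √690.7 = 26.28 and ζ = 9.2/(2ω_n) = 0.175.
%OS = 100·exp(−πζ/√(1−ζ²)) = 100·exp(−π·0.175/√0.9694) = 57.2%.

57.2%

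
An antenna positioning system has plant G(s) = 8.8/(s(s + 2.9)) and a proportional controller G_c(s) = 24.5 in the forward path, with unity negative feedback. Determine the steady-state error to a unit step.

The open loop G_c(s)G(s) has a pole at the origin (type 1), so the static position error constant is infinite and e_ss = 1/(1+∞) = 0.

0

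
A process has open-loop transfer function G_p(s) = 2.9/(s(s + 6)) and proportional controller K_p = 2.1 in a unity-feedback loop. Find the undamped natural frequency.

ω_n = 2.47 rad/s

With unity feedback the closed-loop characteristic equation is s² + 6s + 2.1·2.9 = s² + 6s + 6.09 = 0.
So ω_n² = 6.09 ⇒ ω_n = 2.468 rad/s, and ζ = 6/(2ω_n) = 1.22.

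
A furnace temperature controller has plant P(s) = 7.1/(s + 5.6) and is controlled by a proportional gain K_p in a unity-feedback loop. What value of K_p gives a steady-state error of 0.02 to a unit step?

K_p = 38.6

Steady-state error for a unit step on this type-0 loop is 1/(1 + K_p·P(0)).
P(0) = 1.268. Require 1/(1 + K_p·1.268) = 0.02, so 1 + 1.268·K_p = 50.
K_p = (50 − 1)/1.268 = 38.6.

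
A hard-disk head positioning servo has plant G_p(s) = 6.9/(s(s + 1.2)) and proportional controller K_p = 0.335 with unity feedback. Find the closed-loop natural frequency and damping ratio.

ω_n = 1.52 rad/s, ζ = 0.395

1 + K_p·G_p(s) = 0 gives s² + 1.2s + 2.312 = 0.
So ω_n² = 2.312 ⇒ ω_n = 1.52 rad/s, and ζ = 1.2/(2ω_n) = 0.395.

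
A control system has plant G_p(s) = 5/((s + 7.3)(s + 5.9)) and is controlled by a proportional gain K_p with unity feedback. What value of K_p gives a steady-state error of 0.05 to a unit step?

K_p = 164

For a type-0 loop with proportional control, e_ss = 1/(1 + K_p·G_p(0)).
G_p(0) = 0.1161. Require 1/(1 + K_p·0.1161) = 0.05, so 1 + 0.1161·K_p = 20.
K_p = (20 − 1)/0.1161 = 164.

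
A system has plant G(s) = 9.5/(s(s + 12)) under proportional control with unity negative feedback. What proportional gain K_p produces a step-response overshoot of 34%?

K_p = 35.9

From %OS = 100·exp(−πζ/√(1−ζ²)) = 34%, ζ = −ln(0.34)/√(π²+ln²(0.34)) = 0.3248.
Characteristic equation s² + 12s + 9.5K_p = 0 gives ζ = 12/(2√(9.5K_p)).
Setting ζ = 0.3248: √(9.5K_p) = 12/(2·0.3248) = 18.47, so K_p = 341.3/9.5 = 35.9.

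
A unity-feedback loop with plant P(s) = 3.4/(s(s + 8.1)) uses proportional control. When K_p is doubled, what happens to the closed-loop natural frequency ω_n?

increase

ω_n = √(3.4·K_p), which grows with K_p.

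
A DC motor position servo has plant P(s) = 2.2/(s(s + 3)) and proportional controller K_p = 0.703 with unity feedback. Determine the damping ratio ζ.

ζ = 1.21

The closed-loop denominator is s(s+3) + 0.703·2.2 = s² + 3s + 1.547.
So ω_n² = 1.547 ⇒ ω_n = 1.244 rad/s, and ζ = 3/(2ω_n) = 1.21.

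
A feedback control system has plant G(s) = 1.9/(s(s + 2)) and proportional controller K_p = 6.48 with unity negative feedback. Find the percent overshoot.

From 1 + K_pG(s) = 0: s² + 2s + 12.31 = 0 ⇒ ω_n = 3.509, ζ = 0.285.
%OS = 100·exp(−πζ/√(1−ζ²)) = 100·exp(−π·0.285/√0.9188) = 39.3%.

39.3%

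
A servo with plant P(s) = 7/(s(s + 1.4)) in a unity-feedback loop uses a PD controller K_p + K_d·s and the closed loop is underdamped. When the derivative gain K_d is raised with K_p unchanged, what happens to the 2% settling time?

Characteristic equation s² + (1.4 + 7K_d)s + 7K_p = 0: raising K_d increases ζω_n = (1.4+7K_d)/2 while the loop stays underdamped, so T_s ≈ 4/(ζω_n) decreases.

decrease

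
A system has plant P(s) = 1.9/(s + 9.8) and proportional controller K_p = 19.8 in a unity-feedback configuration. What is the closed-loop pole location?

Closed-loop transfer function: T(s) = K_p·P(s)/(1 + K_p·P(s)) = 37.62/(s + 9.8 + 37.62) = 37.62/(s + 47.42).
The closed-loop pole is at s = −47.42.

s = -47.42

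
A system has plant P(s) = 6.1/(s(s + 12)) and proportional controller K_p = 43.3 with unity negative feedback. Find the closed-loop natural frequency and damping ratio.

ω_n = 16.3 rad/s, ζ = 0.369

With unity feedback the closed-loop characteristic equation is s² + 12s + 43.3·6.1 = s² + 12s + 264.1 = 0.
Matching s² + 2ζω_n s + ω_n²: ω_n = √264.1 = 16.25 rad/s and 2ζω_n = 12, so ζ = 12/(2·16.25) = 0.369.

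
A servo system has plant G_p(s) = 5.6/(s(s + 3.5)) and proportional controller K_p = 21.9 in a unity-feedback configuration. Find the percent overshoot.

60.5%

Closed-loop characteristic equation: s² + 3.5s + 122.6 = 0, so ω_n = 11.07 rad/s and ζ = 3.5/(2·11.07) = 0.158.
%OS = 100·exp(−πζ/√(1−ζ²)) = 100·exp(−π·0.158/√0.975) = 60.5%.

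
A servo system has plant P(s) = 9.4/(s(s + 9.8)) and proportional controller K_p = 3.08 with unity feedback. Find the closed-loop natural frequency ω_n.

With unity feedback the closed-loop characteristic equation is s² + 9.8s + 3.08·9.4 = s² + 9.8s + 28.95 = 0.
Matching s² + 2ζω_n s + ω_n²: ω_n = √28.95 = 5.381 rad/s and 2ζω_n = 9.8, so ζ = 9.8/(2·5.381) = 0.911.

ω_n = 5.38 rad/s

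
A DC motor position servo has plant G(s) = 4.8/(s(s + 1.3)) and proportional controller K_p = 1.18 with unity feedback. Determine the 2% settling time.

T_s ≈ 6.15 s

Closed-loop characteristic equation: s² + 1.3s + 5.664 = 0, so ω_n = 2.38 rad/s and ζ = 1.3/(2·2.38) = 0.2731.
2% settling time T_s ≈ 4/(ζω_n) = 4/0.65 = 6.15 s.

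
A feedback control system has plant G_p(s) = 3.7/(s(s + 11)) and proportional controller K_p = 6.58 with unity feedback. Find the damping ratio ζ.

1 + K_p·G_p(s) = 0 gives s² + 11s + 24.35 = 0.
So ω_n² = 24.35 ⇒ ω_n = 4.934 rad/s, and ζ = 11/(2ω_n) = 1.11.

ζ = 1.11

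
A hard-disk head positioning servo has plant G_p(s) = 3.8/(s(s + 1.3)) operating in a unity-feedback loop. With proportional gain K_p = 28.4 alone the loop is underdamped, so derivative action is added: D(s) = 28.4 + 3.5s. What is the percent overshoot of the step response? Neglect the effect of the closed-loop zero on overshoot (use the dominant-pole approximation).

4.49%

Forward path: (28.4 + 3.5s)·3.8/(s(s+1.3)). The closed-loop characteristic equation is s² + (1.3 + 3.8·3.5)s + 3.8·28.4 = 0.
That is s² + 14.6s + 107.9 = 0, so ω_n = 10.39 rad/s and ζ = 14.6/(2·10.39) = 0.7027.
%OS = 100·exp(−πζ/√(1−ζ²)) = 4.49%.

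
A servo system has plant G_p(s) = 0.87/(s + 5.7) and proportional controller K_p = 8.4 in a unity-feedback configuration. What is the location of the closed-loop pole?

Closed-loop transfer function: T(s) = K_p·G_p(s)/(1 + K_p·G_p(s)) = 7.308/(s + 5.7 + 7.308) = 7.308/(s + 13.01).
The closed-loop pole is at s = −13.01.

s = -13.01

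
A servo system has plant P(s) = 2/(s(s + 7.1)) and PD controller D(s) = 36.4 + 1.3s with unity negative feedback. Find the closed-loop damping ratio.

Forward path: (36.4 + 1.3s)·2/(s(s+7.1)). The closed-loop characteristic equation is s² + (7.1 + 2·1.3)s + 2·36.4 = 0.
That is s² + 9.7s + 72.8 = 0, so ω_n = 8.532 rad/s and ζ = 9.7/(2·8.532) = 0.5684.

ζ = 0.568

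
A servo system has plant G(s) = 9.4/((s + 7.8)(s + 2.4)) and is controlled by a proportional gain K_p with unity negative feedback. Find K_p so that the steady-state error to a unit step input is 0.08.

K_p = 22.9

The loop is type 0, so e_ss(step) = 1/(1 + K_pos) with K_pos = K_p·G(0).
G(0) = 0.5021. Require 1/(1 + K_p·0.5021) = 0.08, so 1 + 0.5021·K_p = 12.5.
K_p = (12.5 − 1)/0.5021 = 22.9.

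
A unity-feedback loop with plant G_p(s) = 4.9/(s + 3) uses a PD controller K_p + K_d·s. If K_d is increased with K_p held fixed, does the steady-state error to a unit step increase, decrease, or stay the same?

unchanged

K_d affects only the transient (the s-coefficient); the DC loop gain, and hence e_ss, depends only on K_p.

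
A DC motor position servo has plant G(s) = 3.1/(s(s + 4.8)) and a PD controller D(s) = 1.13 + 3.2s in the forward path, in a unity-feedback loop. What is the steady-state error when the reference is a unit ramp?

The loop has one pole at the origin (type 1). Velocity error constant K_v = lim_{s→0} s·D(s)G(s) = 1.13·3.1/4.8 = 0.7298.
Steady-state error to a unit ramp: e_ss = 1/K_v = 1.37.

1.37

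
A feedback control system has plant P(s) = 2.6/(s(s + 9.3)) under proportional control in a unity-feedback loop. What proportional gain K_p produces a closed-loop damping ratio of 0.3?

Closed-loop characteristic equation: s² + 9.3s + K_p·2.6 = 0.
So ω_n = √(2.6K_p) and 2ζω_n = 9.3, giving ζ = 9.3/(2√(2.6K_p)).
Setting ζ = 0.3: √(2.6K_p) = 9.3/(2·0.3) = 15.5, so K_p = 240.3/2.6 = 92.4.

K_p = 92.4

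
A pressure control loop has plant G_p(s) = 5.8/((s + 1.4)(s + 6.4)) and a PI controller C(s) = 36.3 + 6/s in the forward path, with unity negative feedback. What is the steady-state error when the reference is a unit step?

The open loop C(s)G_p(s) has a pole at the origin (type 1), so the static position error constant is infinite and e_ss = 1/(1+∞) = 0.

0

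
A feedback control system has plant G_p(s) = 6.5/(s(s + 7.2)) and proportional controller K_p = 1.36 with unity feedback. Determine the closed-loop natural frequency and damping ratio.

ω_n = 2.97 rad/s, ζ = 1.21

1 + K_p·G_p(s) = 0 gives s² + 7.2s + 8.84 = 0.
So ω_n² = 8.84 ⇒ ω_n = 2.973 rad/s, and ζ = 7.2/(2ω_n) = 1.21.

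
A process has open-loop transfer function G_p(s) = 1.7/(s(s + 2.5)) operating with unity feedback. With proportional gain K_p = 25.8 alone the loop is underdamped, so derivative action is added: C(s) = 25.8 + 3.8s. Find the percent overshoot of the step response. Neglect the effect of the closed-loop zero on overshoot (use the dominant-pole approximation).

Forward path: (25.8 + 3.8s)·1.7/(s(s+2.5)). The closed-loop characteristic equation is s² + (2.5 + 1.7·3.8)s + 1.7·25.8 = 0.
That is s² + 8.96s + 43.86 = 0, so ω_n = 6.623 rad/s and ζ = 8.96/(2·6.623) = 0.6765.
%OS = 100·exp(−πζ/√(1−ζ²)) = 5.58%.

5.58%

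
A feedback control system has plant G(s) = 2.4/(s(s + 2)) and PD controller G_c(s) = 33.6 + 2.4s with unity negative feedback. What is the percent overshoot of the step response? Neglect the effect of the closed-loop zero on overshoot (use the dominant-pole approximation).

Forward path: (33.6 + 2.4s)·2.4/(s(s+2)). The closed-loop characteristic equation is s² + (2 + 2.4·2.4)s + 2.4·33.6 = 0.
That is s² + 7.76s + 80.64 = 0, so ω_n = 8.98 rad/s and ζ = 7.76/(2·8.98) = 0.4321.
%OS = 100·exp(−πζ/√(1−ζ²)) = 22.2%.

22.2%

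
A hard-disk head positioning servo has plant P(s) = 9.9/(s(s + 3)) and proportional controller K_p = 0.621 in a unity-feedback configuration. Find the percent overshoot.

The closed-loop denominator s² + 3s + 6.148 gives ω_n = √6.148 = 2.479 and ζ = 3/(2ω_n) = 0.605.
%OS = 100·exp(−πζ/√(1−ζ²)) = 100·exp(−π·0.605/√0.634) = 9.19%.

9.19%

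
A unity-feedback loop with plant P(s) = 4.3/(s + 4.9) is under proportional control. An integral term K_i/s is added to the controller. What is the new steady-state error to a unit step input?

0

Adding integral action puts a pole at s = 0 in the forward path, raising the system type to 1; a type-1 loop has zero steady-state error to a step.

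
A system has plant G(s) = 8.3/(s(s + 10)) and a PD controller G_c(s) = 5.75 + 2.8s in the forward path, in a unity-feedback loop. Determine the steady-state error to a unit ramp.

The loop has one pole at the origin (type 1). Velocity error constant K_v = lim_{s→0} s·G_c(s)G(s) = 5.75·8.3/10 = 4.772.
Steady-state error to a unit ramp: e_ss = 1/K_v = 0.21.

0.21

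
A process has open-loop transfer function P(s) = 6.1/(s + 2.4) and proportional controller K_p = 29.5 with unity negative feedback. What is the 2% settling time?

T_s ≈ 0.0219 s

Closed-loop transfer function: T(s) = K_p·P(s)/(1 + K_p·P(s)) = 179.9/(s + 2.4 + 179.9) = 179.9/(s + 182.3).
Time constant τ = 1/182.3 = 0.005484 s, so the 2% settling time is about 4τ = 0.0219 s.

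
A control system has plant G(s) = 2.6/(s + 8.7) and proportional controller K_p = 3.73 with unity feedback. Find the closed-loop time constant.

Closed-loop transfer function: T(s) = K_p·G(s)/(1 + K_p·G(s)) = 9.698/(s + 8.7 + 9.698) = 9.698/(s + 18.4).
Time constant τ = 1/18.4 = 0.0544 s.

τ = 0.0544 s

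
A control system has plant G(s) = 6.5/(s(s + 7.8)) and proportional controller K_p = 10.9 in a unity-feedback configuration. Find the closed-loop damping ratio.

The closed-loop denominator is s(s+7.8) + 10.9·6.5 = s² + 7.8s + 70.85.
Matching s² + 2ζω_n s + ω_n²: ω_n = √70.85 = 8.417 rad/s and 2ζω_n = 7.8, so ζ = 7.8/(2·8.417) = 0.463.

ζ = 0.463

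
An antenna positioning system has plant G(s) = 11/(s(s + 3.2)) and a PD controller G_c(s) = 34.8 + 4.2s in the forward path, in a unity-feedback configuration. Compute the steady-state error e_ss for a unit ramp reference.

The loop has one pole at the origin (type 1). Velocity error constant K_v = lim_{s→0} s·G_c(s)G(s) = 34.8·11/3.2 = 119.6.
Steady-state error to a unit ramp: e_ss = 1/K_v = 0.00836.

0.00836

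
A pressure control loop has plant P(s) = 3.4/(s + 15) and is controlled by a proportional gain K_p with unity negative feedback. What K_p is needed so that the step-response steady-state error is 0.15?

K_p = 25

The loop is type 0, so e_ss(step) = 1/(1 + K_pos) with K_pos = K_p·P(0).
P(0) = 0.2267. Require 1/(1 + K_p·0.2267) = 0.15, so 1 + 0.2267·K_p = 6.667.
K_p = (6.667 − 1)/0.2267 = 25.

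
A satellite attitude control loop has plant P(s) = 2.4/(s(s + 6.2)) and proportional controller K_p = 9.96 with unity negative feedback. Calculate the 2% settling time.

T_s ≈ 1.29 s

The closed-loop denominator s² + 6.2s + 23.9 gives ω_n = √23.9 = 4.889 and ζ = 6.2/(2ω_n) = 0.6341.
2% settling time T_s ≈ 4/(ζω_n) = 4/3.1 = 1.29 s.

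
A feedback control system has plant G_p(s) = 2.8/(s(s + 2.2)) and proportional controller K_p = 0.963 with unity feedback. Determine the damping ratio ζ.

With unity feedback the closed-loop characteristic equation is s² + 2.2s + 0.963·2.8 = s² + 2.2s + 2.696 = 0.
Matching s² + 2ζω_n s + ω_n²: ω_n = √2.696 = 1.642 rad/s and 2ζω_n = 2.2, so ζ = 2.2/(2·1.642) = 0.67.

ζ = 0.67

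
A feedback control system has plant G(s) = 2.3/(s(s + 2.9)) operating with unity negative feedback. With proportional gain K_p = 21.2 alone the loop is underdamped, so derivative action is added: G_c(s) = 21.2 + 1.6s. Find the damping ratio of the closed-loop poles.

Forward path: (21.2 + 1.6s)·2.3/(s(s+2.9)). The closed-loop characteristic equation is s² + (2.9 + 2.3·1.6)s + 2.3·21.2 = 0.
That is s² + 6.58s + 48.76 = 0, so ω_n = 6.983 rad/s and ζ = 6.58/(2·6.983) = 0.4712.

ζ = 0.471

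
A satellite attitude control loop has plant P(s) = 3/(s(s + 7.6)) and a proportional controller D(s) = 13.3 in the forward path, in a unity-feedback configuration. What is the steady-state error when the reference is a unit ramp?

0.19

The loop has one pole at the origin (type 1). Velocity error constant K_v = lim_{s→0} s·D(s)P(s) = 13.3·3/7.6 = 5.25.
Steady-state error to a unit ramp: e_ss = 1/K_v = 0.19.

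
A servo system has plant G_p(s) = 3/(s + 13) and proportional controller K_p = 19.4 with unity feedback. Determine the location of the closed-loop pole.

Closed-loop transfer function: T(s) = K_p·G_p(s)/(1 + K_p·G_p(s)) = 58.2/(s + 13 + 58.2) = 58.2/(s + 71.2).
The closed-loop pole is at s = −71.2.

s = -71.2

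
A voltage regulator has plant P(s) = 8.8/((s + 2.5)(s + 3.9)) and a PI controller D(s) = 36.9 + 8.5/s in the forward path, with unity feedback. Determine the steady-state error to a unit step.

The open loop D(s)P(s) has a pole at the origin (type 1), so the static position error constant is infinite and e_ss = 1/(1+∞) = 0.

0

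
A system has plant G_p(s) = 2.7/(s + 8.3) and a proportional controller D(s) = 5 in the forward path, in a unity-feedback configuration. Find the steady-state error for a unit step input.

0.381

The loop is type 0. Static position error constant K_pos = D(0)·G_p(0) = 5·0.3253 = 1.627.
Steady-state error to a unit step: e_ss = 1/(1+K_pos) = 1/2.627 = 0.381.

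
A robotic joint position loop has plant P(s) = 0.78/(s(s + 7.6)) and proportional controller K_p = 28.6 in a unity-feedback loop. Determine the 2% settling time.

T_s ≈ 1.05 s

From 1 + K_pP(s) = 0: s² + 7.6s + 22.31 = 0 ⇒ ω_n = 4.723, ζ = 0.8046.
2% settling time T_s ≈ 4/(ζω_n) = 4/3.8 = 1.05 s.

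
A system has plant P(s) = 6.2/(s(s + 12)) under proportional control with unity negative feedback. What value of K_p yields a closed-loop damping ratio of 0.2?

K_p = 145

Closed-loop characteristic equation: s² + 12s + K_p·6.2 = 0.
So ω_n = √(6.2K_p) and 2ζω_n = 12, giving ζ = 12/(2√(6.2K_p)).
Setting ζ = 0.2: √(6.2K_p) = 12/(2·0.2) = 30, so K_p = 900/6.2 = 145.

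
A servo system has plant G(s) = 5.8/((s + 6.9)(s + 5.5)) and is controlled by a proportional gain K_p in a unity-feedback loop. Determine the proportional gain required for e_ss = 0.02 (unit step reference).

K_p = 321

Steady-state error for a unit step on this type-0 loop is 1/(1 + K_p·G(0)).
G(0) = 0.1528. Require 1/(1 + K_p·0.1528) = 0.02, so 1 + 0.1528·K_p = 50.
K_p = (50 − 1)/0.1528 = 321.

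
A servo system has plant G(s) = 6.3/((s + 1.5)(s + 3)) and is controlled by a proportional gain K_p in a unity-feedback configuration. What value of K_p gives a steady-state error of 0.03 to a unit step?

K_p = 23.1

The loop is type 0, so e_ss(step) = 1/(1 + K_pos) with K_pos = K_p·G(0).
G(0) = 1.4. Require 1/(1 + K_p·1.4) = 0.03, so 1 + 1.4·K_p = 33.33.
K_p = (33.33 − 1)/1.4 = 23.1.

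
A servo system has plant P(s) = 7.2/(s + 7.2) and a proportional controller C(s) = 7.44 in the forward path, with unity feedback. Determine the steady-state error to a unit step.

The loop is type 0. Static position error constant K_pos = C(0)·P(0) = 7.44·1 = 7.44.
Steady-state error to a unit step: e_ss = 1/(1+K_pos) = 1/8.44 = 0.118.

0.118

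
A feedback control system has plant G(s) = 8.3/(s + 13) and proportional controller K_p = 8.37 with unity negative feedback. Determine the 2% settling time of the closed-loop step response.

T_s ≈ 0.0485 s

Closed-loop transfer function: T(s) = K_p·G(s)/(1 + K_p·G(s)) = 69.47/(s + 13 + 69.47) = 69.47/(s + 82.47).
Time constant τ = 1/82.47 = 0.01213 s, so the 2% settling time is about 4τ = 0.0485 s.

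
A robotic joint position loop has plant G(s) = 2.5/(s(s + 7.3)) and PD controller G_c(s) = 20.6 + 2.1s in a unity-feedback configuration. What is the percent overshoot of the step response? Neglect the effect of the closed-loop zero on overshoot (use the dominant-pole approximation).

Forward path: (20.6 + 2.1s)·2.5/(s(s+7.3)). The closed-loop characteristic equation is s² + (7.3 + 2.5·2.1)s + 2.5·20.6 = 0.
That is s² + 12.55s + 51.5 = 0, so ω_n = 7.176 rad/s and ζ = 12.55/(2·7.176) = 0.8744.
%OS = 100·exp(−πζ/√(1−ζ²)) = 0.348%.

0.348%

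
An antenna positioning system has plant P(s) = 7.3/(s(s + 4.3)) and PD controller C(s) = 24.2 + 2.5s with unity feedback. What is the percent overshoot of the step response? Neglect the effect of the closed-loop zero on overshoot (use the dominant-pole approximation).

Forward path: (24.2 + 2.5s)·7.3/(s(s+4.3)). The closed-loop characteristic equation is s² + (4.3 + 7.3·2.5)s + 7.3·24.2 = 0.
That is s² + 22.55s + 176.7 = 0, so ω_n = 13.29 rad/s and ζ = 22.55/(2·13.29) = 0.8483.
%OS = 100·exp(−πζ/√(1−ζ²)) = 0.652%.

0.652%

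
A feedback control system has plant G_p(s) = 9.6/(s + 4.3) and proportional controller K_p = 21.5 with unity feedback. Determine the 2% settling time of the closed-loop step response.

T_s ≈ 0.019 s

Closed-loop transfer function: T(s) = K_p·G_p(s)/(1 + K_p·G_p(s)) = 206.4/(s + 4.3 + 206.4) = 206.4/(s + 210.7).
Time constant τ = 1/210.7 = 0.004746 s, so the 2% settling time is about 4τ = 0.019 s.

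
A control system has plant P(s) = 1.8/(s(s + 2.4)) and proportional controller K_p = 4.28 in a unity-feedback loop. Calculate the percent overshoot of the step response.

22.2%

Closed-loop characteristic equation: s² + 2.4s + 7.704 = 0, so ω_n = 2.776 rad/s and ζ = 2.4/(2·2.776) = 0.4323.
%OS = 100·exp(−πζ/√(1−ζ²)) = 100·exp(−π·0.4323/√0.8131) = 22.2%.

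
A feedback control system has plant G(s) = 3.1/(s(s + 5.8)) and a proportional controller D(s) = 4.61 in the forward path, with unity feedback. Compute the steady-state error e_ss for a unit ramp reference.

The loop has one pole at the origin (type 1). Velocity error constant K_v = lim_{s→0} s·D(s)G(s) = 4.61·3.1/5.8 = 2.464.
Steady-state error to a unit ramp: e_ss = 1/K_v = 0.406.

0.406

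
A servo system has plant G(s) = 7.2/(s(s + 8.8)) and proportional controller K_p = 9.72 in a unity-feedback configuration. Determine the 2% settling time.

From 1 + K_pG(s) = 0: s² + 8.8s + 69.98 = 0 ⇒ ω_n = 8.366, ζ = 0.526.
2% settling time T_s ≈ 4/(ζω_n) = 4/4.4 = 0.909 s.

T_s ≈ 0.909 s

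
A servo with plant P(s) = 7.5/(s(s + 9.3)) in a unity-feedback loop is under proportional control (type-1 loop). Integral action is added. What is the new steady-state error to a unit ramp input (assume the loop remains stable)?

The integrator raises the loop to type 2, so K_v → ∞ and e_ss to a ramp is zero.

0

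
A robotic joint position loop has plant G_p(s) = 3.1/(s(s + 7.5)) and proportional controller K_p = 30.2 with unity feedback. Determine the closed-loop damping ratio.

With unity feedback the closed-loop characteristic equation is s² + 7.5s + 30.2·3.1 = s² + 7.5s + 93.62 = 0.
Matching s² + 2ζω_n s + ω_n²: ω_n = √93.62 = 9.676 rad/s and 2ζω_n = 7.5, so ζ = 7.5/(2·9.676) = 0.388.

ζ = 0.388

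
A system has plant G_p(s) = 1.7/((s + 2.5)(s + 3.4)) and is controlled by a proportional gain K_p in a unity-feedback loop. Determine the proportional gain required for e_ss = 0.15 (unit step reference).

K_p = 28.3

The loop is type 0, so e_ss(step) = 1/(1 + K_pos) with K_pos = K_p·G_p(0).
G_p(0) = 0.2. Require 1/(1 + K_p·0.2) = 0.15, so 1 + 0.2·K_p = 6.667.
K_p = (6.667 − 1)/0.2 = 28.3.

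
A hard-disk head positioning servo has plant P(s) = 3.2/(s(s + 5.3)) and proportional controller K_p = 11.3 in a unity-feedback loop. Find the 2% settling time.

Closed-loop characteristic equation: s² + 5.3s + 36.16 = 0, so ω_n = 6.013 rad/s and ζ = 5.3/(2·6.013) = 0.4407.
2% settling time T_s ≈ 4/(ζω_n) = 4/2.65 = 1.51 s.

T_s ≈ 1.51 s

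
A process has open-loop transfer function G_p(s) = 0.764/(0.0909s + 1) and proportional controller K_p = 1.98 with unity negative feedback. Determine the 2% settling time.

T_s ≈ 0.145 s

Closed loop: T(s) = K_p·G_p/(1+K_p·G_p) = 1.513/(0.0909s + 1 + 1.513), with pole at s = −(1 + 1.513)/0.0909 = −27.64.
τ = 1/27.64 = 0.03618 s, so 2% settling time ≈ 4τ = 0.145 s.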